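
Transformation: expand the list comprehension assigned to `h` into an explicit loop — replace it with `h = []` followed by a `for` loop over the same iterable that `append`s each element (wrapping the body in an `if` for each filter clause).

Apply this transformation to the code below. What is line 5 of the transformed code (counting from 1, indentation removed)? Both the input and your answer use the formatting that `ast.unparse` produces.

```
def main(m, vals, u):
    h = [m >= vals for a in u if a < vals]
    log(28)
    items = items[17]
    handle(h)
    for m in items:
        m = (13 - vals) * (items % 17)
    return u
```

h.append(m >= vals)

Transformed code:
def main(m, vals, u):
    h = []
    for a in u:
        if a < vals:
            h.append(m >= vals)
    log(28)
    items = items[17]
    handle(h)
    for m in items:
        m = (13 - vals) * (items % 17)
    return u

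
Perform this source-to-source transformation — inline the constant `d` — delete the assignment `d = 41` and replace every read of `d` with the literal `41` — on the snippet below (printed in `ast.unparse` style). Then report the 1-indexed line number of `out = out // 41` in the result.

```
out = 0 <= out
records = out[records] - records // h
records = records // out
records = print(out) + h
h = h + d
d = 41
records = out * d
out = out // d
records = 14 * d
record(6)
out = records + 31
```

7

Transformed code:
out = 0 <= out
records = out[records] - records // h
records = records // out
records = print(out) + h
h = h + 41
records = out * 41
out = out // 41
records = 14 * 41
record(6)
out = records + 31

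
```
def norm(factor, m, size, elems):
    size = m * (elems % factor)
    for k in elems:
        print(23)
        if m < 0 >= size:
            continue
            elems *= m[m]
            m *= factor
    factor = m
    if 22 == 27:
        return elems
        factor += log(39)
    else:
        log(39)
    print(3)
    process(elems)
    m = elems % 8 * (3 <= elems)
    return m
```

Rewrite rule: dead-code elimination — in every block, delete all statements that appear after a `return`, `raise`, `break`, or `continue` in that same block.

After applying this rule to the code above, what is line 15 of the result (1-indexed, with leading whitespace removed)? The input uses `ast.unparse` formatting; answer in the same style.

Transformed code:
def norm(factor, m, size, elems):
    size = m * (elems % factor)
    for k in elems:
        print(23)
        if m < 0 >= size:
            continue
    factor = m
    if 22 == 27:
        return elems
    else:
        log(39)
    print(3)
    process(elems)
    m = elems % 8 * (3 <= elems)
    return m

return m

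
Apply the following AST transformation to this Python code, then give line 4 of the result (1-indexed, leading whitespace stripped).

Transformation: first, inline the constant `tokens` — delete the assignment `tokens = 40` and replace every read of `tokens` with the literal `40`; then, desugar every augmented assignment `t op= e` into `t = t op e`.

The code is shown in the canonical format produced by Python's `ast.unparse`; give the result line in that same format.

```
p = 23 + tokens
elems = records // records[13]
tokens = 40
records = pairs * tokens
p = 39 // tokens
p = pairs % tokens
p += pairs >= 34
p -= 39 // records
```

Transformed code:
p = 23 + 40
elems = records // records[13]
records = pairs * 40
p = 39 // 40
p = pairs % 40
p = p + (pairs >= 34)
p = p - 39 // records

p = 39 // 40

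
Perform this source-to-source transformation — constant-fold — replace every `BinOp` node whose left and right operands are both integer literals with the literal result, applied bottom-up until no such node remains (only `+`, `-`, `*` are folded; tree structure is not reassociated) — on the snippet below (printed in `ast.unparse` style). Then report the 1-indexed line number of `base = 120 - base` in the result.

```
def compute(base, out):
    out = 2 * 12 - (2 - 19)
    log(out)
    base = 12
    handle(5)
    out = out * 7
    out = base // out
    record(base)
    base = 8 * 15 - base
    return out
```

Transformed code:
def compute(base, out):
    out = 41
    log(out)
    base = 12
    handle(5)
    out = out * 7
    out = base // out
    record(base)
    base = 120 - base
    return out

9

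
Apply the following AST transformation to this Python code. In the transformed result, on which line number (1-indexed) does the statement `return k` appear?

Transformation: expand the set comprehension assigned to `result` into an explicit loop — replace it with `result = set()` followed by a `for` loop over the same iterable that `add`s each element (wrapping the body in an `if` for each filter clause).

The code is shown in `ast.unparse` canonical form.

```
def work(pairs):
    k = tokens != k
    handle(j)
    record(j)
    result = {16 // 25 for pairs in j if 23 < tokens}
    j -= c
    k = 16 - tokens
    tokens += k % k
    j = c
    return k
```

13

Transformed code:
def work(pairs):
    k = tokens != k
    handle(j)
    record(j)
    result = set()
    for pairs in j:
        if 23 < tokens:
            result.add(16 // 25)
    j -= c
    k = 16 - tokens
    tokens += k % k
    j = c
    return k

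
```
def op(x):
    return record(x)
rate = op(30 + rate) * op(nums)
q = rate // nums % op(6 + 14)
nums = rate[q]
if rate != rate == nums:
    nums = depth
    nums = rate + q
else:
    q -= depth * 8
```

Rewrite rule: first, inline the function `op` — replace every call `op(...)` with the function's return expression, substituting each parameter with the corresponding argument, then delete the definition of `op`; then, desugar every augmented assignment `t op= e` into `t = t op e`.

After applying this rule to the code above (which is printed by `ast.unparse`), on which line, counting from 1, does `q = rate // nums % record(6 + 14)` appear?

Transformed code:
rate = record(30 + rate) * record(nums)
q = rate // nums % record(6 + 14)
nums = rate[q]
if rate != rate == nums:
    nums = depth
    nums = rate + q
else:
    q = q - depth * 8

2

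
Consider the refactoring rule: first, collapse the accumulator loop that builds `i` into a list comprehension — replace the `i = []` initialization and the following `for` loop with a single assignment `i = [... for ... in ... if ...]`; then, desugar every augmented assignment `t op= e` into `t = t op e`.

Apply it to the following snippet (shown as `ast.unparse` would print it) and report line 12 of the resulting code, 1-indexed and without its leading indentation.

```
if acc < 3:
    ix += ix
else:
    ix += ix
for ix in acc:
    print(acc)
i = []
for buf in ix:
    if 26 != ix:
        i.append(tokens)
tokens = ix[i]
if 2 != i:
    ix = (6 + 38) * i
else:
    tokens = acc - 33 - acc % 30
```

tokens = acc - 33 - acc % 30

Transformed code:
if acc < 3:
    ix = ix + ix
else:
    ix = ix + ix
for ix in acc:
    print(acc)
i = [tokens for buf in ix if 26 != ix]
tokens = ix[i]
if 2 != i:
    ix = (6 + 38) * i
else:
    tokens = acc - 33 - acc % 30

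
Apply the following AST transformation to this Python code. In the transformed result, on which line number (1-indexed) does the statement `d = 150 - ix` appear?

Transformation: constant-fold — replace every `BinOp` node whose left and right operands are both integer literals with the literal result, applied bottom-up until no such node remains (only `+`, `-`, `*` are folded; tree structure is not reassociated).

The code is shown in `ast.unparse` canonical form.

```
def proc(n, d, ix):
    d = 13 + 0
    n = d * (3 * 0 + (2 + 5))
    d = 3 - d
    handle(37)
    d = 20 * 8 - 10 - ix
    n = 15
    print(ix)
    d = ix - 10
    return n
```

6

Transformed code:
def proc(n, d, ix):
    d = 13
    n = d * 7
    d = 3 - d
    handle(37)
    d = 150 - ix
    n = 15
    print(ix)
    d = ix - 10
    return n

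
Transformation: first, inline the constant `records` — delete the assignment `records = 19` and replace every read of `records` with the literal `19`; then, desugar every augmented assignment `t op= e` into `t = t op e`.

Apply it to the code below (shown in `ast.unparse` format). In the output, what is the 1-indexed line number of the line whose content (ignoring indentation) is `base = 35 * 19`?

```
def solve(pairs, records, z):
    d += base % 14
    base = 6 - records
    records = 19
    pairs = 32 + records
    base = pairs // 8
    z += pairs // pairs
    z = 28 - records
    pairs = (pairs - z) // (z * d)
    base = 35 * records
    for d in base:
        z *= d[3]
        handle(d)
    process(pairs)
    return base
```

9

Transformed code:
def solve(pairs, records, z):
    d = d + base % 14
    base = 6 - 19
    pairs = 32 + 19
    base = pairs // 8
    z = z + pairs // pairs
    z = 28 - 19
    pairs = (pairs - z) // (z * d)
    base = 35 * 19
    for d in base:
        z = z * d[3]
        handle(d)
    process(pairs)
    return base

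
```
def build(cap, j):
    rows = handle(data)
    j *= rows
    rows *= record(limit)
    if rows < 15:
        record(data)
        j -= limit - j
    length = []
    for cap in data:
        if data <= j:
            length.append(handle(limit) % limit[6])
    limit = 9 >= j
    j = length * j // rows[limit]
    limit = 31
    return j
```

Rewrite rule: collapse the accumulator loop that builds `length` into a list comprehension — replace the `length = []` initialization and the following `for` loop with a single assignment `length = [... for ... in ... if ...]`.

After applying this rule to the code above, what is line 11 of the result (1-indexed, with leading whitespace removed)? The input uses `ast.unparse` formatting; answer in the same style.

limit = 31

Transformed code:
def build(cap, j):
    rows = handle(data)
    j *= rows
    rows *= record(limit)
    if rows < 15:
        record(data)
        j -= limit - j
    length = [handle(limit) % limit[6] for cap in data if data <= j]
    limit = 9 >= j
    j = length * j // rows[limit]
    limit = 31
    return j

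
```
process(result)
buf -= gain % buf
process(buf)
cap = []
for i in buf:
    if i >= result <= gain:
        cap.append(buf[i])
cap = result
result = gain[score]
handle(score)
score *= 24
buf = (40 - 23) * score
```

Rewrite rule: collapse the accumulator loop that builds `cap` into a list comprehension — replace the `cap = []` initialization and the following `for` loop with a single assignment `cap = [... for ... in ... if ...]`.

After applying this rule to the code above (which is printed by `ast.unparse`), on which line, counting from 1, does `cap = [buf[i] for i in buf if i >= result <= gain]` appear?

Transformed code:
process(result)
buf -= gain % buf
process(buf)
cap = [buf[i] for i in buf if i >= result <= gain]
cap = result
result = gain[score]
handle(score)
score *= 24
buf = (40 - 23) * score

4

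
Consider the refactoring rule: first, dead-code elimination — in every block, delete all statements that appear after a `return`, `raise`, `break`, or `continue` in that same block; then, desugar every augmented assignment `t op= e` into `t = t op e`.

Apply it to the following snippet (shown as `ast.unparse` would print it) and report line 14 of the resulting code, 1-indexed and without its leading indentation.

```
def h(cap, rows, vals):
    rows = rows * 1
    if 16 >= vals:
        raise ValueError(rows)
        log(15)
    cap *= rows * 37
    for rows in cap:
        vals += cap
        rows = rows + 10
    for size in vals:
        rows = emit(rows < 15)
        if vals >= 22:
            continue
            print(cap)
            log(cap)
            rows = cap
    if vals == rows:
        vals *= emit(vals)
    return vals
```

Transformed code:
def h(cap, rows, vals):
    rows = rows * 1
    if 16 >= vals:
        raise ValueError(rows)
    cap = cap * (rows * 37)
    for rows in cap:
        vals = vals + cap
        rows = rows + 10
    for size in vals:
        rows = emit(rows < 15)
        if vals >= 22:
            continue
    if vals == rows:
        vals = vals * emit(vals)
    return vals

vals = vals * emit(vals)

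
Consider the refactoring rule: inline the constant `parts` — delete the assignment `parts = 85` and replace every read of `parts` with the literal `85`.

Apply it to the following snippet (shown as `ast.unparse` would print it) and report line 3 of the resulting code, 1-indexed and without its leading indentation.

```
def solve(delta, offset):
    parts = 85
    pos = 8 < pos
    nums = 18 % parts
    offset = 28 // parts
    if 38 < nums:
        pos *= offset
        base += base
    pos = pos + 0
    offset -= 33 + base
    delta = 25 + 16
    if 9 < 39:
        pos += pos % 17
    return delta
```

Transformed code:
def solve(delta, offset):
    pos = 8 < pos
    nums = 18 % 85
    offset = 28 // 85
    if 38 < nums:
        pos *= offset
        base += base
    pos = pos + 0
    offset -= 33 + base
    delta = 25 + 16
    if 9 < 39:
        pos += pos % 17
    return delta

nums = 18 % 85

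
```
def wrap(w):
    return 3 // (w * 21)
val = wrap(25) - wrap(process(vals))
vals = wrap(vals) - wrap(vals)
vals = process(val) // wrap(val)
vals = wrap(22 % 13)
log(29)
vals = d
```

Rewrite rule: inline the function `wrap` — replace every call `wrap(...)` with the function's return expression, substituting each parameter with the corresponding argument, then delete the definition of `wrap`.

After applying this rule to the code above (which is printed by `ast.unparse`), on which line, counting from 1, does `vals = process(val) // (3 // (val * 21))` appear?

3

Transformed code:
val = 3 // (25 * 21) - 3 // (process(vals) * 21)
vals = 3 // (vals * 21) - 3 // (vals * 21)
vals = process(val) // (3 // (val * 21))
vals = 3 // (22 % 13 * 21)
log(29)
vals = d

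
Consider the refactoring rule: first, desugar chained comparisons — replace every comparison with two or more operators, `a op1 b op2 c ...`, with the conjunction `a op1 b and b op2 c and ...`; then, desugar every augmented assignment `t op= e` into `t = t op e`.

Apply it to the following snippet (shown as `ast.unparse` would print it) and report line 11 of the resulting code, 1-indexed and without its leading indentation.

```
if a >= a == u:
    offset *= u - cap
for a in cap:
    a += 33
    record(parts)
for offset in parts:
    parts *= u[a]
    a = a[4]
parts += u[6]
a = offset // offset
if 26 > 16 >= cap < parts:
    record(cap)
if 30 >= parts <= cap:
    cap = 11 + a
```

if 26 > 16 and 16 >= cap and (cap < parts):

Transformed code:
if a >= a and a == u:
    offset = offset * (u - cap)
for a in cap:
    a = a + 33
    record(parts)
for offset in parts:
    parts = parts * u[a]
    a = a[4]
parts = parts + u[6]
a = offset // offset
if 26 > 16 and 16 >= cap and (cap < parts):
    record(cap)
if 30 >= parts and parts <= cap:
    cap = 11 + a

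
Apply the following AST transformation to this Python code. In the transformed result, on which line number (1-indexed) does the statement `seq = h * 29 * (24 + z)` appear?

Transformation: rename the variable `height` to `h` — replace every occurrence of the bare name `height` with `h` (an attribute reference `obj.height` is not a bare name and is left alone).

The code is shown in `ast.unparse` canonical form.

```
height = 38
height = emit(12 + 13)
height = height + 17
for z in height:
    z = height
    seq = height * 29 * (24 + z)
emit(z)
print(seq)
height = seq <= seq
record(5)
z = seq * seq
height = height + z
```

6

Transformed code:
h = 38
h = emit(12 + 13)
h = h + 17
for z in h:
    z = h
    seq = h * 29 * (24 + z)
emit(z)
print(seq)
h = seq <= seq
record(5)
z = seq * seq
h = h + z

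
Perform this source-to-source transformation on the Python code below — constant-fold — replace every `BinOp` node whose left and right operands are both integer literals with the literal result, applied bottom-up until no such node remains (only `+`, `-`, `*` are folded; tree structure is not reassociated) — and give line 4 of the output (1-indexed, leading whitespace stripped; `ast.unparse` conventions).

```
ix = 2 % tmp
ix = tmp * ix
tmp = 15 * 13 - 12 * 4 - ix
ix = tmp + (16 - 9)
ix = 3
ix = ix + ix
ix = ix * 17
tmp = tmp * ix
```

Transformed code:
ix = 2 % tmp
ix = tmp * ix
tmp = 147 - ix
ix = tmp + 7
ix = 3
ix = ix + ix
ix = ix * 17
tmp = tmp * ix

ix = tmp + 7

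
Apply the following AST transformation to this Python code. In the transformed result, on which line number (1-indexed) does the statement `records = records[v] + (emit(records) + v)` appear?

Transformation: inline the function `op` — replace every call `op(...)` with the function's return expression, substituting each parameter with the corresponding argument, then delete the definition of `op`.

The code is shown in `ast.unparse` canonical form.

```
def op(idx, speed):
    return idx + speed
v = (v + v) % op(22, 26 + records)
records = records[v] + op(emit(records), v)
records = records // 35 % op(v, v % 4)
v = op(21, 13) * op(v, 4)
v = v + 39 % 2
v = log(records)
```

2

Transformed code:
v = (v + v) % (22 + (26 + records))
records = records[v] + (emit(records) + v)
records = records // 35 % (v + v % 4)
v = (21 + 13) * (v + 4)
v = v + 39 % 2
v = log(records)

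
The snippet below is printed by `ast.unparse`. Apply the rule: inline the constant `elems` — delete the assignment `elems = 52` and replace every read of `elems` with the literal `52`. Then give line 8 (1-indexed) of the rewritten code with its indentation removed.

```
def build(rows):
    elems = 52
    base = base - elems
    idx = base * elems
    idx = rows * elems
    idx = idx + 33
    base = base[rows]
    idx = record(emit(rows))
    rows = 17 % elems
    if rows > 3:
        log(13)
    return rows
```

Transformed code:
def build(rows):
    base = base - 52
    idx = base * 52
    idx = rows * 52
    idx = idx + 33
    base = base[rows]
    idx = record(emit(rows))
    rows = 17 % 52
    if rows > 3:
        log(13)
    return rows

rows = 17 % 52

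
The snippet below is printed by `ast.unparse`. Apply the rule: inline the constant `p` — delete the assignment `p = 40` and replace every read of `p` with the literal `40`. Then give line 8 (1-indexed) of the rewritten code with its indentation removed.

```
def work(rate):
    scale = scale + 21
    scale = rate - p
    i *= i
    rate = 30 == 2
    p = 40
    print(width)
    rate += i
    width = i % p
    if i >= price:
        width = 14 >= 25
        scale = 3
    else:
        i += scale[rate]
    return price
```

width = i % 40

Transformed code:
def work(rate):
    scale = scale + 21
    scale = rate - 40
    i *= i
    rate = 30 == 2
    print(width)
    rate += i
    width = i % 40
    if i >= price:
        width = 14 >= 25
        scale = 3
    else:
        i += scale[rate]
    return price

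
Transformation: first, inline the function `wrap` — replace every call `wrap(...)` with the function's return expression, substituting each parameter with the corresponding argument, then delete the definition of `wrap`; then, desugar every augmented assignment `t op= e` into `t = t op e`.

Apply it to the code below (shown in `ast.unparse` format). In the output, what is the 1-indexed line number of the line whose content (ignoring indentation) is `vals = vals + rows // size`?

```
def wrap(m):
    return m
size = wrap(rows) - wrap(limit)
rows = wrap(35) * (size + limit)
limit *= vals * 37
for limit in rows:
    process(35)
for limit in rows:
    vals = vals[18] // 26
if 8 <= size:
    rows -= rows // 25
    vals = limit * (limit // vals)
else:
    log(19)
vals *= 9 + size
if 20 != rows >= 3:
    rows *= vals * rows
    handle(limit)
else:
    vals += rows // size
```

Transformed code:
size = rows - limit
rows = 35 * (size + limit)
limit = limit * (vals * 37)
for limit in rows:
    process(35)
for limit in rows:
    vals = vals[18] // 26
if 8 <= size:
    rows = rows - rows // 25
    vals = limit * (limit // vals)
else:
    log(19)
vals = vals * (9 + size)
if 20 != rows >= 3:
    rows = rows * (vals * rows)
    handle(limit)
else:
    vals = vals + rows // size

18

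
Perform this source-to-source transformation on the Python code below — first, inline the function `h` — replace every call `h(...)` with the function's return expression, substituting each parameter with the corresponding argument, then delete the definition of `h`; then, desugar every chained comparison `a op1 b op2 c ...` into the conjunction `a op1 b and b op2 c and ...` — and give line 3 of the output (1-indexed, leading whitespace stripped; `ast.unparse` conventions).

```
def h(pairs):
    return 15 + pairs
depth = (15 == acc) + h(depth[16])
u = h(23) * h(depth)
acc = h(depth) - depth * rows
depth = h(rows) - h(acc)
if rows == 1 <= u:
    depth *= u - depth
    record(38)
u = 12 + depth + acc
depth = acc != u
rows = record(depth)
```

acc = 15 + depth - depth * rows

Transformed code:
depth = (15 == acc) + (15 + depth[16])
u = (15 + 23) * (15 + depth)
acc = 15 + depth - depth * rows
depth = 15 + rows - (15 + acc)
if rows == 1 and 1 <= u:
    depth *= u - depth
    record(38)
u = 12 + depth + acc
depth = acc != u
rows = record(depth)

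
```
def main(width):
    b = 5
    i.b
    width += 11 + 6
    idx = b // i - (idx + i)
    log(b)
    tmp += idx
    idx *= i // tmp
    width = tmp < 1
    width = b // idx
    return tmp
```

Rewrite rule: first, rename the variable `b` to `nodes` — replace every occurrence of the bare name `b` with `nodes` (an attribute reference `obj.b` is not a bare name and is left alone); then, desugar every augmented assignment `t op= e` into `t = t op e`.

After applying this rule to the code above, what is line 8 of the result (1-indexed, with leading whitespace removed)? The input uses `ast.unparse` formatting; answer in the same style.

idx = idx * (i // tmp)

Transformed code:
def main(width):
    nodes = 5
    i.b
    width = width + (11 + 6)
    idx = nodes // i - (idx + i)
    log(nodes)
    tmp = tmp + idx
    idx = idx * (i // tmp)
    width = tmp < 1
    width = nodes // idx
    return tmp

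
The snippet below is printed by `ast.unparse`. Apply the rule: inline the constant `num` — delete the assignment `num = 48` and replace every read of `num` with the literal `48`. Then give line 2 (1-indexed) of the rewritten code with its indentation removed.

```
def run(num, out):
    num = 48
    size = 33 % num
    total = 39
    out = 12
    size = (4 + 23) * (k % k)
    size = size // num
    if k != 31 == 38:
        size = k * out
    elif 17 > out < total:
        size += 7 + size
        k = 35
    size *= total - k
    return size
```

size = 33 % 48

Transformed code:
def run(num, out):
    size = 33 % 48
    total = 39
    out = 12
    size = (4 + 23) * (k % k)
    size = size // 48
    if k != 31 == 38:
        size = k * out
    elif 17 > out < total:
        size += 7 + size
        k = 35
    size *= total - k
    return size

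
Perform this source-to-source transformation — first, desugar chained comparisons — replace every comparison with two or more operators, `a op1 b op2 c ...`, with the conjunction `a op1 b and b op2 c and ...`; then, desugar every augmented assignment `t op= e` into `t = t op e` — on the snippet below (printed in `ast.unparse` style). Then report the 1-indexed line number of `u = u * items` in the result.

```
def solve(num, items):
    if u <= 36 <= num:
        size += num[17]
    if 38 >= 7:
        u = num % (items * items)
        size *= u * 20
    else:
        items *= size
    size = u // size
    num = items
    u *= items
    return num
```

Transformed code:
def solve(num, items):
    if u <= 36 and 36 <= num:
        size = size + num[17]
    if 38 >= 7:
        u = num % (items * items)
        size = size * (u * 20)
    else:
        items = items * size
    size = u // size
    num = items
    u = u * items
    return num

11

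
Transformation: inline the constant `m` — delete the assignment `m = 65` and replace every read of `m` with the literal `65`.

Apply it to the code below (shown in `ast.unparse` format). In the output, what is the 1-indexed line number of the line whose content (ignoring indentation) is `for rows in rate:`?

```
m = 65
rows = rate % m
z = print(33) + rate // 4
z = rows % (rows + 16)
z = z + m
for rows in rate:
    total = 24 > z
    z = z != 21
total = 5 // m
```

5

Transformed code:
rows = rate % 65
z = print(33) + rate // 4
z = rows % (rows + 16)
z = z + 65
for rows in rate:
    total = 24 > z
    z = z != 21
total = 5 // 65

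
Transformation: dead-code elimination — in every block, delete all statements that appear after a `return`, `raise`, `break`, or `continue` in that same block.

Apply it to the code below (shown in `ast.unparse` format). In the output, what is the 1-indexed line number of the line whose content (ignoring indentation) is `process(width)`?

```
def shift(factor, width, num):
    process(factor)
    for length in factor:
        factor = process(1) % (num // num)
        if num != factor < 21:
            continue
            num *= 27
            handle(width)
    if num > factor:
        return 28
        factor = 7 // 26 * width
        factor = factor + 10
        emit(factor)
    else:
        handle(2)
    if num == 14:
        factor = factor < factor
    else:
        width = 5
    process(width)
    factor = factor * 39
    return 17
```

15

Transformed code:
def shift(factor, width, num):
    process(factor)
    for length in factor:
        factor = process(1) % (num // num)
        if num != factor < 21:
            continue
    if num > factor:
        return 28
    else:
        handle(2)
    if num == 14:
        factor = factor < factor
    else:
        width = 5
    process(width)
    factor = factor * 39
    return 17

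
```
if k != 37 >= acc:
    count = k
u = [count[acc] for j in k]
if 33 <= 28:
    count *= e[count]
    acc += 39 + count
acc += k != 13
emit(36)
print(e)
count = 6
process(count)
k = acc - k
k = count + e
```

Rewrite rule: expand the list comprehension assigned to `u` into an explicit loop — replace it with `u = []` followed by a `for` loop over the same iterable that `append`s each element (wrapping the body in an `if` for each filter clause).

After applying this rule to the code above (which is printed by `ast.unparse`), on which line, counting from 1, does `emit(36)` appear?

10

Transformed code:
if k != 37 >= acc:
    count = k
u = []
for j in k:
    u.append(count[acc])
if 33 <= 28:
    count *= e[count]
    acc += 39 + count
acc += k != 13
emit(36)
print(e)
count = 6
process(count)
k = acc - k
k = count + e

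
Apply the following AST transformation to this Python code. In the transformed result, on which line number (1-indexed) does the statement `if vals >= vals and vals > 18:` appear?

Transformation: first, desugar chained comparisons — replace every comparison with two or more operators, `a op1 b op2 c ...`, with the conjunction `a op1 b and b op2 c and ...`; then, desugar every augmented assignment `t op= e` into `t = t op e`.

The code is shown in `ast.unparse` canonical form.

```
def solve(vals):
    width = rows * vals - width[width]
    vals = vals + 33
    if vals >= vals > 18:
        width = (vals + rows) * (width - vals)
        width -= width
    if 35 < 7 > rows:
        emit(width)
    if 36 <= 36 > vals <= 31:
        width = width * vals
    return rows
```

Transformed code:
def solve(vals):
    width = rows * vals - width[width]
    vals = vals + 33
    if vals >= vals and vals > 18:
        width = (vals + rows) * (width - vals)
        width = width - width
    if 35 < 7 and 7 > rows:
        emit(width)
    if 36 <= 36 and 36 > vals and (vals <= 31):
        width = width * vals
    return rows

4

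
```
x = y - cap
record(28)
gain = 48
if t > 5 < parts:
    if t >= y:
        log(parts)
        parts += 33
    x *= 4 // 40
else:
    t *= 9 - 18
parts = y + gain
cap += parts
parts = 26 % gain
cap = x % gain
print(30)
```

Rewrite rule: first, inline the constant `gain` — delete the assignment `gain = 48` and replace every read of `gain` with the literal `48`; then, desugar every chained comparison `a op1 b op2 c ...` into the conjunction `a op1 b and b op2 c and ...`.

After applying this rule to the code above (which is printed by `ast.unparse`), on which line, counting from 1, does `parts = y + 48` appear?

Transformed code:
x = y - cap
record(28)
if t > 5 and 5 < parts:
    if t >= y:
        log(parts)
        parts += 33
    x *= 4 // 40
else:
    t *= 9 - 18
parts = y + 48
cap += parts
parts = 26 % 48
cap = x % 48
print(30)

10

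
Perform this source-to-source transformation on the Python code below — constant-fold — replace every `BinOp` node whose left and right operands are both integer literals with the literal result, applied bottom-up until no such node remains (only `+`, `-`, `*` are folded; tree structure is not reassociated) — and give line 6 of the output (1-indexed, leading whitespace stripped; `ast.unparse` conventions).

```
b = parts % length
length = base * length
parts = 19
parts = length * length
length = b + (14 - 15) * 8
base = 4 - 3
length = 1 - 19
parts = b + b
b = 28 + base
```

base = 1

Transformed code:
b = parts % length
length = base * length
parts = 19
parts = length * length
length = b + -8
base = 1
length = -18
parts = b + b
b = 28 + base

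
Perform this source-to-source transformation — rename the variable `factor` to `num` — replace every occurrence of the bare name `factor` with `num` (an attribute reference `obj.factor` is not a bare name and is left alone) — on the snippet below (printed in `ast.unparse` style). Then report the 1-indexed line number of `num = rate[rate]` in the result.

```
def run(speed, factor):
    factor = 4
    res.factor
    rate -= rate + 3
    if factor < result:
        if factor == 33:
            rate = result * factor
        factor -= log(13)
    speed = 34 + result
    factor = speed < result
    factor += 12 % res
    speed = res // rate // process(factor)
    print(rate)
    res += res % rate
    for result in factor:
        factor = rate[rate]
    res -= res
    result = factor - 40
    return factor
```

Transformed code:
def run(speed, num):
    num = 4
    res.factor
    rate -= rate + 3
    if num < result:
        if num == 33:
            rate = result * num
        num -= log(13)
    speed = 34 + result
    num = speed < result
    num += 12 % res
    speed = res // rate // process(num)
    print(rate)
    res += res % rate
    for result in num:
        num = rate[rate]
    res -= res
    result = num - 40
    return num

16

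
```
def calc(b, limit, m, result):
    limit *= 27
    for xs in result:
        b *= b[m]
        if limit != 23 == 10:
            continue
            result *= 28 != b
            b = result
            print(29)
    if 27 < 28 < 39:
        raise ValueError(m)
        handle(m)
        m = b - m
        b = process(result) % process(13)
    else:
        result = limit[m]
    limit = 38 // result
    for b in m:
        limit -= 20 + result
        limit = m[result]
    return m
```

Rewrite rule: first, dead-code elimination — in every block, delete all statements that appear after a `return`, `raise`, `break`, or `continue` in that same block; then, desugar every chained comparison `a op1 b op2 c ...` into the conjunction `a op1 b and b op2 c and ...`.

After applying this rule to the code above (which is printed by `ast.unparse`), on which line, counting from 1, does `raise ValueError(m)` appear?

8

Transformed code:
def calc(b, limit, m, result):
    limit *= 27
    for xs in result:
        b *= b[m]
        if limit != 23 and 23 == 10:
            continue
    if 27 < 28 and 28 < 39:
        raise ValueError(m)
    else:
        result = limit[m]
    limit = 38 // result
    for b in m:
        limit -= 20 + result
        limit = m[result]
    return m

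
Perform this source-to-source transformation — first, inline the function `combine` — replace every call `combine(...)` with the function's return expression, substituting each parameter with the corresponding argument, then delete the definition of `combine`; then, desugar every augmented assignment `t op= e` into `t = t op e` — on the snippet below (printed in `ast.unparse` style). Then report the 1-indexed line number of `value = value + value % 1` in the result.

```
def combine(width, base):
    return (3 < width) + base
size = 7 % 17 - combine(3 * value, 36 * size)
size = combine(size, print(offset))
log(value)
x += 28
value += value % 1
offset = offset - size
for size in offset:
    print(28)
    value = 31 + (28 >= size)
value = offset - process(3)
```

Transformed code:
size = 7 % 17 - ((3 < 3 * value) + 36 * size)
size = (3 < size) + print(offset)
log(value)
x = x + 28
value = value + value % 1
offset = offset - size
for size in offset:
    print(28)
    value = 31 + (28 >= size)
value = offset - process(3)

5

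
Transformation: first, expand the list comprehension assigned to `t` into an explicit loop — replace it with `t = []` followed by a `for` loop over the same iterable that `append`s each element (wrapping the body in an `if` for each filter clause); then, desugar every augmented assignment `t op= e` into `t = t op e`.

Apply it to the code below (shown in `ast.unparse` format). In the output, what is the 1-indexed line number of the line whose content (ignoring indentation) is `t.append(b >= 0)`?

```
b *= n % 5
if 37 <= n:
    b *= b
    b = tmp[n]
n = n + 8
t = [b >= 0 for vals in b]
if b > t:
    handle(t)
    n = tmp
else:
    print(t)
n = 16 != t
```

8

Transformed code:
b = b * (n % 5)
if 37 <= n:
    b = b * b
    b = tmp[n]
n = n + 8
t = []
for vals in b:
    t.append(b >= 0)
if b > t:
    handle(t)
    n = tmp
else:
    print(t)
n = 16 != t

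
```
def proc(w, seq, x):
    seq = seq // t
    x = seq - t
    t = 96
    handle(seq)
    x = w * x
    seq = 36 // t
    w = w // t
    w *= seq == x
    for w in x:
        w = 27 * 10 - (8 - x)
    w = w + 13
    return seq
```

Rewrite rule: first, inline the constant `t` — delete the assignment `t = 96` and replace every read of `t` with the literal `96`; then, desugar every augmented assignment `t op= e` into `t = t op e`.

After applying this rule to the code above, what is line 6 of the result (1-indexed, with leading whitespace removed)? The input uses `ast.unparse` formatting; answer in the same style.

Transformed code:
def proc(w, seq, x):
    seq = seq // 96
    x = seq - 96
    handle(seq)
    x = w * x
    seq = 36 // 96
    w = w // 96
    w = w * (seq == x)
    for w in x:
        w = 27 * 10 - (8 - x)
    w = w + 13
    return seq

seq = 36 // 96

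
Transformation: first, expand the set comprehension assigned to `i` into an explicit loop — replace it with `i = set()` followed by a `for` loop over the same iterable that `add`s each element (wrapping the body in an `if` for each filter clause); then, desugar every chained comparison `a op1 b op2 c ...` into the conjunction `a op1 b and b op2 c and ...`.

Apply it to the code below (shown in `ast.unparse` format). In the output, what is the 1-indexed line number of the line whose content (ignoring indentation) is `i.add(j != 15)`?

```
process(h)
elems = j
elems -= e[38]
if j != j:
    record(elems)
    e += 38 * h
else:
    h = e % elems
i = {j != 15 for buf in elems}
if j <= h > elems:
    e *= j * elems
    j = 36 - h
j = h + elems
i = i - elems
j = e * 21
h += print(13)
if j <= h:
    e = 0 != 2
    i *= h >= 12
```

11

Transformed code:
process(h)
elems = j
elems -= e[38]
if j != j:
    record(elems)
    e += 38 * h
else:
    h = e % elems
i = set()
for buf in elems:
    i.add(j != 15)
if j <= h and h > elems:
    e *= j * elems
    j = 36 - h
j = h + elems
i = i - elems
j = e * 21
h += print(13)
if j <= h:
    e = 0 != 2
    i *= h >= 12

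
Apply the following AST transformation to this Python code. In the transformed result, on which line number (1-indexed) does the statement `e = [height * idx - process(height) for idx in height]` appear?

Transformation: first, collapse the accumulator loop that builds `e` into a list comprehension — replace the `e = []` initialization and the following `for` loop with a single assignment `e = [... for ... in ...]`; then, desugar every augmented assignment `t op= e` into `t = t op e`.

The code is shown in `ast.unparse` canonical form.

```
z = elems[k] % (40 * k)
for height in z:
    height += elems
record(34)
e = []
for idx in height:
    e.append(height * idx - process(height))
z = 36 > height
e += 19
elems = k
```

Transformed code:
z = elems[k] % (40 * k)
for height in z:
    height = height + elems
record(34)
e = [height * idx - process(height) for idx in height]
z = 36 > height
e = e + 19
elems = k

5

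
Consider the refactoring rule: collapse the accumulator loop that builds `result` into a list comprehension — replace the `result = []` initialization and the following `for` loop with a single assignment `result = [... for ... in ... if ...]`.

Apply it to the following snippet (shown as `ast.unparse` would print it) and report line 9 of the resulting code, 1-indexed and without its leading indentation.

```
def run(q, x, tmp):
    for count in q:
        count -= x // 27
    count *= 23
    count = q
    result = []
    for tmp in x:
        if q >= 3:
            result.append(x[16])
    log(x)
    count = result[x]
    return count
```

return count

Transformed code:
def run(q, x, tmp):
    for count in q:
        count -= x // 27
    count *= 23
    count = q
    result = [x[16] for tmp in x if q >= 3]
    log(x)
    count = result[x]
    return count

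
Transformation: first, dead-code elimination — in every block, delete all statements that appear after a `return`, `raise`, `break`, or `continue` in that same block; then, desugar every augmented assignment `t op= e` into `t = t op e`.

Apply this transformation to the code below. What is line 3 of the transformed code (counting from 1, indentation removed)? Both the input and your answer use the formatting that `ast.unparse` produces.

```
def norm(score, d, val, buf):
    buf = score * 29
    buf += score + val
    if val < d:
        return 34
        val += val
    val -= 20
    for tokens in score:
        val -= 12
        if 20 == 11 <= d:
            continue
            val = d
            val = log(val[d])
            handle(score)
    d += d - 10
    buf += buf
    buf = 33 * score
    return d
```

Transformed code:
def norm(score, d, val, buf):
    buf = score * 29
    buf = buf + (score + val)
    if val < d:
        return 34
    val = val - 20
    for tokens in score:
        val = val - 12
        if 20 == 11 <= d:
            continue
    d = d + (d - 10)
    buf = buf + buf
    buf = 33 * score
    return d

buf = buf + (score + val)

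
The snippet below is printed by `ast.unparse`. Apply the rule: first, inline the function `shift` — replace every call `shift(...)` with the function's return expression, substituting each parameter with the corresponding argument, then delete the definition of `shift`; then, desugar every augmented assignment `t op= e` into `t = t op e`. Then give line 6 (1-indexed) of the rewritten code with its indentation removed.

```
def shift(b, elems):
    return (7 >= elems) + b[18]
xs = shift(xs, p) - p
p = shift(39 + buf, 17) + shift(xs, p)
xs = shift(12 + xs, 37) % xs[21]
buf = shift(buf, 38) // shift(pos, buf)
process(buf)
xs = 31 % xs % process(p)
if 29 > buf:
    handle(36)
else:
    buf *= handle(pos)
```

Transformed code:
xs = (7 >= p) + xs[18] - p
p = (7 >= 17) + (39 + buf)[18] + ((7 >= p) + xs[18])
xs = ((7 >= 37) + (12 + xs)[18]) % xs[21]
buf = ((7 >= 38) + buf[18]) // ((7 >= buf) + pos[18])
process(buf)
xs = 31 % xs % process(p)
if 29 > buf:
    handle(36)
else:
    buf = buf * handle(pos)

xs = 31 % xs % process(p)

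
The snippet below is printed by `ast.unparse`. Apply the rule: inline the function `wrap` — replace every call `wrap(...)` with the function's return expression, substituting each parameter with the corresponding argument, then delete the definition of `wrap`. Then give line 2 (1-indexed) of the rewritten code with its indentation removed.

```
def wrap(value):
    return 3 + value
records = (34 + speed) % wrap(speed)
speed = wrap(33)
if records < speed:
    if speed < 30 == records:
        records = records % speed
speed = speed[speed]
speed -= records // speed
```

speed = 3 + 33

Transformed code:
records = (34 + speed) % (3 + speed)
speed = 3 + 33
if records < speed:
    if speed < 30 == records:
        records = records % speed
speed = speed[speed]
speed -= records // speed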